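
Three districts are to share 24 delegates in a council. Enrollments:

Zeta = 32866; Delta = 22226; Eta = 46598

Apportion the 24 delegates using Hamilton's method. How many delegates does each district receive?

Zeta 8; Delta 5; Eta 11

Standard divisor: 101690 ÷ 24 ≈ 4237.083.
Standard quotas: Zeta 7.7568, Delta 5.2456, Eta 10.9977.
Lower quotas: Zeta 7, Delta 5, Eta 10 (sum 22, leaving 2 seats).
Remainders in descending order: Eta 0.9977, Zeta 0.7568, Delta 0.2456.
Largest remainders: Eta, Zeta receive the extra seats.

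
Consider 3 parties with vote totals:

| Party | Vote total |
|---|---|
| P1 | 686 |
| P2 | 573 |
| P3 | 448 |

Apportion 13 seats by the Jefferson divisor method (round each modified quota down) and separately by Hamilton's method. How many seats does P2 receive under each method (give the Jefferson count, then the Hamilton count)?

5 and 4

Jefferson: P1 5, P2 5, P3 3.
Hamilton: P1 5, P2 4, P3 4.
P2 gets 5 under Jefferson and 4 under Hamilton.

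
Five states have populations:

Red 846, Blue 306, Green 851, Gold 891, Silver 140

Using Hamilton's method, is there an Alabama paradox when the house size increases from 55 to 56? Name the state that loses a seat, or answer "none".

At 55 seats: Red 15, Blue 6, Green 15, Gold 16, Silver 3.
At 56 seats: Red 16, Blue 6, Green 16, Gold 16, Silver 2.
Silver drops from 3 to 2.

Silver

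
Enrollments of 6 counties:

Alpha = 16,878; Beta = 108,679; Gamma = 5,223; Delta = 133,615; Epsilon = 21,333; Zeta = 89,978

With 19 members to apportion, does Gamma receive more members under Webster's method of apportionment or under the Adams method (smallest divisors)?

Adams

Webster: Alpha 1, Beta 5, Gamma 0, Delta 7, Epsilon 1, Zeta 5.
Adams: Alpha 1, Beta 5, Gamma 1, Delta 6, Epsilon 1, Zeta 5.
Gamma gets 0 under Webster and 1 under Adams.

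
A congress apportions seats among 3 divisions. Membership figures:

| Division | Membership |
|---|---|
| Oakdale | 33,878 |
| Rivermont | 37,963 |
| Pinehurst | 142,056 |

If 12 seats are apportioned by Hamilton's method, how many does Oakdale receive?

2

The standard divisor is 213897/12 ≈ 17824.75.
Standard quotas: Oakdale 1.9006, Rivermont 2.1298, Pinehurst 7.9696.
Lower quotas: Oakdale 1, Rivermont 2, Pinehurst 7 (sum 10, leaving 2 seats).
Remainders in descending order: Pinehurst 0.9696, Oakdale 0.9006, Rivermont 0.1298.
Largest remainders: Pinehurst, Oakdale receive the extra seats.
Oakdale receives 2.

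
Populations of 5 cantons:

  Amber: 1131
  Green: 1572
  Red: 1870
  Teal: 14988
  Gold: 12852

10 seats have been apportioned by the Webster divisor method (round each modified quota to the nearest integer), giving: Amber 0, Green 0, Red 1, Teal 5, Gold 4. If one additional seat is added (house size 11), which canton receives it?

Green

Priority for the next seat is population ÷ (current seats + 0.5).
Priorities: Amber 2262.000, Green 3144.000, Red 1246.667, Teal 2725.091, Gold 2856.000.
Highest priority: Green.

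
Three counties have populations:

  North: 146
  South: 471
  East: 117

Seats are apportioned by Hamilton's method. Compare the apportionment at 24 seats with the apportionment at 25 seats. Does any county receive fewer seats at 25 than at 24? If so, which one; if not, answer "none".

At 24 seats: North 5, South 15, East 4.
At 25 seats: North 5, South 16, East 4.
No county's allocation decreased.

none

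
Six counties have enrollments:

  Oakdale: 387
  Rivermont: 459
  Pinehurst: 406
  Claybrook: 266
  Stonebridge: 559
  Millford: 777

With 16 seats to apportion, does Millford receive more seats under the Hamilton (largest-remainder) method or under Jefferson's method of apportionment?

Jefferson

Hamilton: Oakdale 2, Rivermont 3, Pinehurst 2, Claybrook 2, Stonebridge 3, Millford 4.
Jefferson: Oakdale 2, Rivermont 3, Pinehurst 2, Claybrook 1, Stonebridge 3, Millford 5.
Millford gets 4 under Hamilton and 5 under Jefferson.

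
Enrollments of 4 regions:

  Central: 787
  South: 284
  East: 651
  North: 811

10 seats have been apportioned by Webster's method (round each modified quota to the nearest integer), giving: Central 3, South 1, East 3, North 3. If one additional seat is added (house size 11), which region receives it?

North

Priority for the next seat is population ÷ (current seats + 0.5).
Priorities: Central 224.857, South 189.333, East 186.000, North 231.714.
Highest priority: North.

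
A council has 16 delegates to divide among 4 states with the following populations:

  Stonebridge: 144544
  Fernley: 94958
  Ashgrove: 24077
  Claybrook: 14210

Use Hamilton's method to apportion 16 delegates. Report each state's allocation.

Stonebridge=8, Fernley=6, Ashgrove=1, Claybrook=1

Total 277789; standard divisor 277789/16 ≈ 17361.812.
Standard quotas: Stonebridge 8.3254, Fernley 5.4694, Ashgrove 1.3868, Claybrook 0.8185.
Lower quotas: Stonebridge 8, Fernley 5, Ashgrove 1, Claybrook 0 (sum 14, leaving 2 seats).
Remainders in descending order: Claybrook 0.8185, Fernley 0.4694, Ashgrove 0.3868, Stonebridge 0.3254.
Largest remainders: Claybrook, Fernley receive the extra seats.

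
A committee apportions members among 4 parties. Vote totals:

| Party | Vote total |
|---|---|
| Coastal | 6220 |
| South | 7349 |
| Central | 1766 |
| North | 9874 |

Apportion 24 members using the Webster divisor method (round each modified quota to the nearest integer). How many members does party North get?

Standard divisor 25209/24 ≈ 1050.375; standard quotas: Coastal 5.922, South 6.997, Central 1.681, North 9.400.
Rounding to the nearest integer gives Coastal 6, South 7, Central 2, North 9 — total 24, matching the house size, so no adjustment is needed.
North receives 9.

9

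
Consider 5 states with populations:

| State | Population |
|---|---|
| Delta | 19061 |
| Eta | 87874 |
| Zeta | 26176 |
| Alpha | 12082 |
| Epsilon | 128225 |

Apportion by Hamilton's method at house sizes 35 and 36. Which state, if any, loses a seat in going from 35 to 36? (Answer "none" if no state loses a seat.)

At 35 seats: Delta 3, Eta 11, Zeta 3, Alpha 2, Epsilon 16.
At 36 seats: Delta 2, Eta 12, Zeta 3, Alpha 2, Epsilon 17.
Delta drops from 3 to 2.

Delta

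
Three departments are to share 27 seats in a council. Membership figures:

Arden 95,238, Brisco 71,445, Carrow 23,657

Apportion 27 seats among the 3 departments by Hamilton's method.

Arden=14, Brisco=10, Carrow=3

The standard divisor is 190340/27 ≈ 7049.63.
Standard quotas: Arden 13.5096, Brisco 10.1346, Carrow 3.3558.
Lower quotas: Arden 13, Brisco 10, Carrow 3 (sum 26, leaving 1 seat).
Remainders in descending order: Arden 0.5096, Carrow 0.3558, Brisco 0.1346.
Largest remainder: Arden receives the extra seat.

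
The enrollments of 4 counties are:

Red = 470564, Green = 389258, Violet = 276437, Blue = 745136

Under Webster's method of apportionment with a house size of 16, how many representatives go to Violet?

Standard divisor 1881395/16 ≈ 117587.188; standard quotas: Red 4.002, Green 3.310, Violet 2.351, Blue 6.337.
Rounding to the nearest integer gives 4, 3, 2, 6 = 15 seats, so the divisor must be adjusted.
With modified divisor 112900: modified quotas Red 4.168, Green 3.448, Violet 2.449, Blue 6.600.
Rounding to the nearest integer: Red 4, Green 3, Violet 2, Blue 7 (total 16).
Violet receives 2.

2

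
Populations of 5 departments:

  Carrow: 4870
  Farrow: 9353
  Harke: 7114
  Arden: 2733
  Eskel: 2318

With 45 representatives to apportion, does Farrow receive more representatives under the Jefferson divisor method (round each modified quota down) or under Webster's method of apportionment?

Jefferson: Carrow 8, Farrow 17, Harke 12, Arden 4, Eskel 4.
Webster: Carrow 8, Farrow 16, Harke 12, Arden 5, Eskel 4.
Farrow gets 17 under Jefferson and 16 under Webster.

Jefferson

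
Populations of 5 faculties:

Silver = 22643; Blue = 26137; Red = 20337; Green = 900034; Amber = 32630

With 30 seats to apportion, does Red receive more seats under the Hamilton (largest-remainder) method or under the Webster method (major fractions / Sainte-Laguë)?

Hamilton: Silver 1, Blue 1, Red 0, Green 27, Amber 1.
Webster: Silver 1, Blue 1, Red 1, Green 26, Amber 1.
Red gets 0 under Hamilton and 1 under Webster.

Webster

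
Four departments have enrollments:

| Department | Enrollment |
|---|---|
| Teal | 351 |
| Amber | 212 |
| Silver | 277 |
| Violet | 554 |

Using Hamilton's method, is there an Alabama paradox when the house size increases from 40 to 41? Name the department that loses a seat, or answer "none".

none

At 40 seats: Teal 10, Amber 6, Silver 8, Violet 16.
At 41 seats: Teal 11, Amber 6, Silver 8, Violet 16.
No department's allocation decreased.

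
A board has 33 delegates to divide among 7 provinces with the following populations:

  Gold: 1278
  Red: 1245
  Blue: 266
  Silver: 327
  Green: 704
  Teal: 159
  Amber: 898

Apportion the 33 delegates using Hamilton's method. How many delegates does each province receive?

Total 4877; standard divisor 4877/33 ≈ 147.788.
Standard quotas: Gold 8.648, Red 8.424, Blue 1.800, Silver 2.213, Green 4.764, Teal 1.076, Amber 6.076.
Lower quotas: Gold 8, Red 8, Blue 1, Silver 2, Green 4, Teal 1, Amber 6 (sum 30, leaving 3 seats).
Remainders in descending order: Blue 0.800, Green 0.764, Gold 0.648, Red 0.424, Silver 0.213, Amber 0.076, Teal 0.076.
The surplus seats go to Blue, Green, Gold.

Gold: 9; Red: 8; Blue: 2; Silver: 2; Green: 5; Teal: 1; Amber: 6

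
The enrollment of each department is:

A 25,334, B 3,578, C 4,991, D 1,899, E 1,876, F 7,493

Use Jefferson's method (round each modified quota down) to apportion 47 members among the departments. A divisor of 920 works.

With modified divisor 920: modified quotas A 27.537, B 3.889, C 5.425, D 2.064, E 2.039, F 8.145.
Rounding down: A 27, B 3, C 5, D 2, E 2, F 8 (total 47).

A 27, B 3, C 5, D 2, E 2, F 8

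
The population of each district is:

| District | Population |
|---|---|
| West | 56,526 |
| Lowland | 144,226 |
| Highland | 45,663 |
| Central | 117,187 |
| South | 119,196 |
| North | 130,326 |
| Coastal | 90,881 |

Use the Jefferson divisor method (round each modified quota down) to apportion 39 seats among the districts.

Standard divisor 704005/39 ≈ 18051.41; standard quotas: West 3.131, Lowland 7.990, Highland 2.530, Central 6.492, South 6.603, North 7.220, Coastal 5.035.
Rounding down gives 3, 7, 2, 6, 6, 7, 5 = 36 seats, so the divisor must be adjusted.
With modified divisor 16500: modified quotas West 3.426, Lowland 8.741, Highland 2.767, Central 7.102, South 7.224, North 7.899, Coastal 5.508.
Rounding down: West 3, Lowland 8, Highland 2, Central 7, South 7, North 7, Coastal 5 (total 39).

West 3; Lowland 8; Highland 2; Central 7; South 7; North 7; Coastal 5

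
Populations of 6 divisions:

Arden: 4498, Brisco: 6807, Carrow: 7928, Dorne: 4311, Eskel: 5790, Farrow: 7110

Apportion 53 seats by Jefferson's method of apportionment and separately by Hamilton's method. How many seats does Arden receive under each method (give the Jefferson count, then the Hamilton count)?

6 and 7

Jefferson: Arden 6, Brisco 10, Carrow 12, Dorne 6, Eskel 8, Farrow 11.
Hamilton: Arden 7, Brisco 10, Carrow 12, Dorne 6, Eskel 8, Farrow 10.
Arden gets 6 under Jefferson and 7 under Hamilton.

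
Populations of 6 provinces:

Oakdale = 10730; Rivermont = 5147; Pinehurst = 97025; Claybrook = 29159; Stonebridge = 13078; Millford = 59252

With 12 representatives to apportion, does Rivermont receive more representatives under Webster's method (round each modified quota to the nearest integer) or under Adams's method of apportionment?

Adams

Webster: Oakdale 1, Rivermont 0, Pinehurst 5, Claybrook 2, Stonebridge 1, Millford 3.
Adams: Oakdale 1, Rivermont 1, Pinehurst 4, Claybrook 2, Stonebridge 1, Millford 3.
Rivermont gets 0 under Webster and 1 under Adams.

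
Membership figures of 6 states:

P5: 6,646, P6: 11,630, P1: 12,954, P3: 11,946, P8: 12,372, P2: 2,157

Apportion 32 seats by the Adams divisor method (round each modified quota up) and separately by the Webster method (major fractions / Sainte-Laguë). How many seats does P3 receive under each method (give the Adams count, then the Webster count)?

Adams: P5 4, P6 6, P1 7, P3 6, P8 7, P2 2.
Webster: P5 4, P6 6, P1 7, P3 7, P8 7, P2 1.
P3 gets 6 under Adams and 7 under Webster.

6 and 7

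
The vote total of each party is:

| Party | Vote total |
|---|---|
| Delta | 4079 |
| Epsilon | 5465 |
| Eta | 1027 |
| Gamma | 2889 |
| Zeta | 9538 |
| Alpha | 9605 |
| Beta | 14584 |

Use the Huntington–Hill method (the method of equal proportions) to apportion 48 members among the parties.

With divisor 1002: modified quotas Delta 4.071, Epsilon 5.454, Eta 1.025, Gamma 2.883, Zeta 9.519, Alpha 9.586, Beta 14.555.
Geometric-mean thresholds: Delta √(4·5)=4.472, Epsilon √(5·6)=5.477, Eta √(1·2)=1.414, Gamma √(2·3)=2.449, Zeta √(9·10)=9.487, Alpha √(9·10)=9.487, Beta √(14·15)=14.491.
Each quota rounded against its threshold gives Delta 4, Epsilon 5, Eta 1, Gamma 3, Zeta 10, Alpha 10, Beta 15 (total 48).

Delta 4; Epsilon 5; Eta 1; Gamma 3; Zeta 10; Alpha 10; Beta 15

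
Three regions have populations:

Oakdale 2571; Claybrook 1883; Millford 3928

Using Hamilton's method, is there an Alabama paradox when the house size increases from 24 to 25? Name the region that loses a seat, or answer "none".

At 24 seats: Oakdale 7, Claybrook 6, Millford 11.
At 25 seats: Oakdale 8, Claybrook 5, Millford 12.
Claybrook drops from 6 to 5.

Claybrook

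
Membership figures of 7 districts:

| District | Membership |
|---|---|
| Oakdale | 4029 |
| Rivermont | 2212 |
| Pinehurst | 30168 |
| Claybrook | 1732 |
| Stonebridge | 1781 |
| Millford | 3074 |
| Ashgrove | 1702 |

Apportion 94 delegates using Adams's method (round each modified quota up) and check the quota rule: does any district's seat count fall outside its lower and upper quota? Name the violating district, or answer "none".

Standard quotas: Oakdale 8.473, Rivermont 4.652, Pinehurst 63.443, Claybrook 3.642, Stonebridge 3.745, Millford 6.465, Ashgrove 3.579.
Adams allocation: Oakdale 9, Rivermont 5, Pinehurst 61, Claybrook 4, Stonebridge 4, Millford 7, Ashgrove 4.
Pinehurst has quota 63.443 (lower 63, upper 64) but receives 61 — outside the quota interval.

Pinehurst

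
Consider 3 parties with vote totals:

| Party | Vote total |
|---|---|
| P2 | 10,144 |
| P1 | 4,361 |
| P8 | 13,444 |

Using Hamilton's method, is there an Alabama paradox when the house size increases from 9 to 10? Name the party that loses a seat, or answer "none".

P1

At 9 seats: P2 3, P1 2, P8 4.
At 10 seats: P2 4, P1 1, P8 5.
P1 drops from 2 to 1.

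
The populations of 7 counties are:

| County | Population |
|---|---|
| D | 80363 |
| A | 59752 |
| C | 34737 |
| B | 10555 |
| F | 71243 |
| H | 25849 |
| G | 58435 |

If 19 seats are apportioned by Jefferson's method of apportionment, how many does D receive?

Standard divisor 340934/19 ≈ 17943.895; standard quotas: D 4.479, A 3.330, C 1.936, B 0.588, F 3.970, H 1.441, G 3.257.
Rounding down gives 4, 3, 1, 0, 3, 1, 3 = 15 seats, so the divisor must be adjusted.
With modified divisor 14800: modified quotas D 5.430, A 4.037, C 2.347, B 0.713, F 4.814, H 1.747, G 3.948.
Rounding down: D 5, A 4, C 2, B 0, F 4, H 1, G 3 (total 19).
D receives 5.

5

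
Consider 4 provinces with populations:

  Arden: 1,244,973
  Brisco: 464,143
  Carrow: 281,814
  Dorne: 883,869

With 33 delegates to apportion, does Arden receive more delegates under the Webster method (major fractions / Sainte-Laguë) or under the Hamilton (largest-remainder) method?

Webster: Arden 15, Brisco 5, Carrow 3, Dorne 10.
Hamilton: Arden 14, Brisco 6, Carrow 3, Dorne 10.
Arden gets 15 under Webster and 14 under Hamilton.

Webster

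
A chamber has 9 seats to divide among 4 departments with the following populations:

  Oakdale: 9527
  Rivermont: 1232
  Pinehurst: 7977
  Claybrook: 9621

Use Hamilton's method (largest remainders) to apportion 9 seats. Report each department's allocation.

Oakdale: 3, Rivermont: 0, Pinehurst: 3, Claybrook: 3

Total 28357; standard divisor 28357/9 ≈ 3150.778.
Standard quotas: Oakdale 3.0237, Rivermont 0.3910, Pinehurst 2.5318, Claybrook 3.0535.
Lower quotas: Oakdale 3, Rivermont 0, Pinehurst 2, Claybrook 3 (sum 8, leaving 1 seat).
Remainders in descending order: Pinehurst 0.5318, Rivermont 0.3910, Claybrook 0.0535, Oakdale 0.0237.
The surplus seat goes to Pinehurst.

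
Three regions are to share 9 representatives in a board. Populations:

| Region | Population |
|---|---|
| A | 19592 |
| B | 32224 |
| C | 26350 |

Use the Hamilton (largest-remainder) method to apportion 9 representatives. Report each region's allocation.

A 2, B 4, C 3

The standard divisor is 78166/9 ≈ 8685.111.
Standard quotas: A 2.2558, B 3.7103, C 3.0339.
Lower quotas: A 2, B 3, C 3 (sum 8, leaving 1 seat).
Remainders in descending order: B 0.7103, A 0.2558, C 0.0339.
Largest remainder: B receives the extra seat.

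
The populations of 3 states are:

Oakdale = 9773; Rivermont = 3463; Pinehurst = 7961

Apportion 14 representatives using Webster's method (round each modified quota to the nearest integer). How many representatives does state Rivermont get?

Standard divisor 21197/14 ≈ 1514.071; standard quotas: Oakdale 6.455, Rivermont 2.287, Pinehurst 5.258.
Rounding to the nearest integer gives 6, 2, 5 = 13 seats, so the divisor must be adjusted.
With modified divisor 1480: modified quotas Oakdale 6.603, Rivermont 2.340, Pinehurst 5.379.
Rounding to the nearest integer: Oakdale 7, Rivermont 2, Pinehurst 5 (total 14).
Rivermont receives 2.

2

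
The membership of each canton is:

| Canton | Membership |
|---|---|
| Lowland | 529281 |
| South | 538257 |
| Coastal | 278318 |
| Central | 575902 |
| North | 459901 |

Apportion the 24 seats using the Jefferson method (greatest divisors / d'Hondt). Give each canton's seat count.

Standard divisor 2381659/24 ≈ 99235.792; standard quotas: Lowland 5.334, South 5.424, Coastal 2.805, Central 5.803, North 4.634.
Rounding down gives 5, 5, 2, 5, 4 = 21 seats, so the divisor must be adjusted.
With modified divisor 90800: modified quotas Lowland 5.829, South 5.928, Coastal 3.065, Central 6.343, North 5.065.
Rounding down: Lowland 5, South 5, Coastal 3, Central 6, North 5 (total 24).

Lowland=5; South=5; Coastal=3; Central=6; North=5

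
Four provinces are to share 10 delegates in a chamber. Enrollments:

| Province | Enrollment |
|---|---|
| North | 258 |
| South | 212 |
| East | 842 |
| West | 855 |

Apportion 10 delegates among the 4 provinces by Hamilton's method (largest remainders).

The standard divisor is 2167/10 ≈ 216.7.
Standard quotas: North 1.191, South 0.978, East 3.886, West 3.946.
Lower quotas: North 1, South 0, East 3, West 3 (sum 7, leaving 3 seats).
Remainders in descending order: South 0.978, West 0.946, East 0.886, North 0.191.
Largest remainders: South, West, East receive the extra seats.

North 1, South 1, East 4, West 4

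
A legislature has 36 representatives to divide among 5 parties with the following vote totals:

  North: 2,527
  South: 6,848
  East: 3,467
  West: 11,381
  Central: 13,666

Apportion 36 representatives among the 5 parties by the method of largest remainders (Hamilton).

North: 2; South: 7; East: 3; West: 11; Central: 13

The standard divisor is 37889/36 ≈ 1052.472.
Standard quotas: North 2.4010, South 6.5066, East 3.2941, West 10.8136, Central 12.9847.
Lower quotas: North 2, South 6, East 3, West 10, Central 12 (sum 33, leaving 3 seats).
Remainders in descending order: Central 0.9847, West 0.8136, South 0.5066, North 0.4010, East 0.2941.
The surplus seats go to Central, West, South.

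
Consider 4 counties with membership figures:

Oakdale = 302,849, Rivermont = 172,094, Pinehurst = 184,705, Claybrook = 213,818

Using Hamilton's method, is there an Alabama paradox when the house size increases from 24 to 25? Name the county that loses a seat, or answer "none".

none

At 24 seats: Oakdale 8, Rivermont 5, Pinehurst 5, Claybrook 6.
At 25 seats: Oakdale 9, Rivermont 5, Pinehurst 5, Claybrook 6.
No county's allocation decreased.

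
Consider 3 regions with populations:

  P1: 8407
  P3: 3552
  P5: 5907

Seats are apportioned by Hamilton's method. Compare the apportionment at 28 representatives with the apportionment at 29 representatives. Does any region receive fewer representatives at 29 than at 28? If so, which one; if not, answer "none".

At 28 seats: P1 13, P3 6, P5 9.
At 29 seats: P1 14, P3 6, P5 9.
No region's allocation decreased.

none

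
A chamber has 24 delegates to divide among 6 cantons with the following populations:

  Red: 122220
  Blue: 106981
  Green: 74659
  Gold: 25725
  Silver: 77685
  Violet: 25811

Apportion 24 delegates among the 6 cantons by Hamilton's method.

Red=7, Blue=6, Green=4, Gold=1, Silver=4, Violet=2

Standard divisor: 433081 ÷ 24 ≈ 18045.042.
Standard quotas: Red 6.7731, Blue 5.9286, Green 4.1374, Gold 1.4256, Silver 4.3051, Violet 1.4304.
Lower quotas: Red 6, Blue 5, Green 4, Gold 1, Silver 4, Violet 1 (sum 21, leaving 3 seats).
Remainders in descending order: Blue 0.9286, Red 0.7731, Violet 0.4304, Gold 0.4256, Silver 0.3051, Green 0.1374.
The surplus seats go to Blue, Red, Violet.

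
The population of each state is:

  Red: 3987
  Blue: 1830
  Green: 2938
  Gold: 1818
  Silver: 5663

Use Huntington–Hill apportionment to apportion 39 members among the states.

With divisor 414: modified quotas Red 9.630, Blue 4.420, Green 7.097, Gold 4.391, Silver 13.679.
Geometric-mean thresholds: Red √(9·10)=9.487, Blue √(4·5)=4.472, Green √(7·8)=7.483, Gold √(4·5)=4.472, Silver √(13·14)=13.491.
Each quota rounded against its threshold gives Red 10, Blue 4, Green 7, Gold 4, Silver 14 (total 39).

Red=10; Blue=4; Green=7; Gold=4; Silver=14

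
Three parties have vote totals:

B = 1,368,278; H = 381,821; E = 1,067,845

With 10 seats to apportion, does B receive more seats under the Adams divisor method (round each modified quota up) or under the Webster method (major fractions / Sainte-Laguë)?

Webster

Adams: B 4, H 2, E 4.
Webster: B 5, H 1, E 4.
B gets 4 under Adams and 5 under Webster.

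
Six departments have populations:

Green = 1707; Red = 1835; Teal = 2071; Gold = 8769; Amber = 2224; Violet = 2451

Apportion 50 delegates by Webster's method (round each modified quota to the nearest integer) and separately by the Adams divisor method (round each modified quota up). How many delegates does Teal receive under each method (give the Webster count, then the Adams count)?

Webster: Green 5, Red 5, Teal 5, Gold 23, Amber 6, Violet 6.
Adams: Green 5, Red 5, Teal 6, Gold 22, Amber 6, Violet 6.
Teal gets 5 under Webster and 6 under Adams.

5 and 6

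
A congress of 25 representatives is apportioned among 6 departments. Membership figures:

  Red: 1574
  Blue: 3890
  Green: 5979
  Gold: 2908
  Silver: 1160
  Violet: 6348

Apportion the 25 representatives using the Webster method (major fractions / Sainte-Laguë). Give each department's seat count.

Standard divisor 21859/25 ≈ 874.36; standard quotas: Red 1.800, Blue 4.449, Green 6.838, Gold 3.326, Silver 1.327, Violet 7.260.
Rounding to the nearest integer gives 2, 4, 7, 3, 1, 7 = 24 seats, so the divisor must be adjusted.
With modified divisor 860: modified quotas Red 1.830, Blue 4.523, Green 6.952, Gold 3.381, Silver 1.349, Violet 7.381.
Rounding to the nearest integer: Red 2, Blue 5, Green 7, Gold 3, Silver 1, Violet 7 (total 25).

Red=2, Blue=5, Green=7, Gold=3, Silver=1, Violet=7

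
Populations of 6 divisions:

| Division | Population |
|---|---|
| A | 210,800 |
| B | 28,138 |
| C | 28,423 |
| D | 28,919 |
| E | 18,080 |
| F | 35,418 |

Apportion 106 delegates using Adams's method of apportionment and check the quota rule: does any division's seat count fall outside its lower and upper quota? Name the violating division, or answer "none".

A

Standard quotas: A 63.883, B 8.527, C 8.614, D 8.764, E 5.479, F 10.733.
Adams allocation: A 62, B 9, C 9, D 9, E 6, F 11.
A has quota 63.883 (lower 63, upper 64) but receives 62 — outside the quota interval.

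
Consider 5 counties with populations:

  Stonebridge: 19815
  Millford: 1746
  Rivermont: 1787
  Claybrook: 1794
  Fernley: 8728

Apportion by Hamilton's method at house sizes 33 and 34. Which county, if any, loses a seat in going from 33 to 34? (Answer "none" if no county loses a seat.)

At 33 seats: Stonebridge 19, Millford 2, Rivermont 2, Claybrook 2, Fernley 8.
At 34 seats: Stonebridge 20, Millford 1, Rivermont 2, Claybrook 2, Fernley 9.
Millford drops from 2 to 1.

Millford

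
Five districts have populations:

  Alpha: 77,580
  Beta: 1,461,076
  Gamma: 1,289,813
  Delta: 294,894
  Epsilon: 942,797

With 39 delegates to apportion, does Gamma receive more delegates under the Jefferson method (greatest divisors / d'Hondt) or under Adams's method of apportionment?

Jefferson: Alpha 0, Beta 14, Gamma 13, Delta 3, Epsilon 9.
Adams: Alpha 1, Beta 14, Gamma 12, Delta 3, Epsilon 9.
Gamma gets 13 under Jefferson and 12 under Adams.

Jefferson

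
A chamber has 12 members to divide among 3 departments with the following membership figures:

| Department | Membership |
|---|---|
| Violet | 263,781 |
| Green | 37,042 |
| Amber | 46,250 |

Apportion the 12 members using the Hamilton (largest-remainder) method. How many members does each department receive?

Standard divisor: 347073 ÷ 12 ≈ 28922.75.
Standard quotas: Violet 9.1202, Green 1.2807, Amber 1.5991.
Lower quotas: Violet 9, Green 1, Amber 1 (sum 11, leaving 1 seat).
Remainders in descending order: Amber 0.5991, Green 0.2807, Violet 0.1202.
Largest remainder: Amber receives the extra seat.

Violet 9; Green 1; Amber 2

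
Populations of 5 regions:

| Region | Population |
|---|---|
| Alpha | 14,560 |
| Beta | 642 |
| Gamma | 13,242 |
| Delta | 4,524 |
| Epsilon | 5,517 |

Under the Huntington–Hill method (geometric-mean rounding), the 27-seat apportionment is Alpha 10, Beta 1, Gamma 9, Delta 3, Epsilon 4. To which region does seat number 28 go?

Priority for the next seat is population ÷ (√(s·(s+1))).
Priorities: Alpha 1388.242, Beta 453.963, Gamma 1395.829, Delta 1305.966, Epsilon 1233.639.
Highest priority: Gamma.

Gamma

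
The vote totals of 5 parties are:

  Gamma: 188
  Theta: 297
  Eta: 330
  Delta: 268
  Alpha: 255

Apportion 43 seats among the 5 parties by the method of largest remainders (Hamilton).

The standard divisor is 1338/43 ≈ 31.116.
Standard quotas: Gamma 6.042, Theta 9.545, Eta 10.605, Delta 8.613, Alpha 8.195.
Lower quotas: Gamma 6, Theta 9, Eta 10, Delta 8, Alpha 8 (sum 41, leaving 2 seats).
Remainders in descending order: Delta 0.613, Eta 0.605, Theta 0.545, Alpha 0.195, Gamma 0.042.
The surplus seats go to Delta, Eta.

Gamma=6, Theta=9, Eta=11, Delta=9, Alpha=8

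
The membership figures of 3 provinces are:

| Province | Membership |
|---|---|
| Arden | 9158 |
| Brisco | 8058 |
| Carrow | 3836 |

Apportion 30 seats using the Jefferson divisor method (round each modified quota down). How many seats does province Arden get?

Standard divisor 21052/30 ≈ 701.733; standard quotas: Arden 13.051, Brisco 11.483, Carrow 5.466.
Rounding down gives 13, 11, 5 = 29 seats, so the divisor must be adjusted.
With modified divisor 660: modified quotas Arden 13.876, Brisco 12.209, Carrow 5.812.
Rounding down: Arden 13, Brisco 12, Carrow 5 (total 30).
Arden receives 13.

13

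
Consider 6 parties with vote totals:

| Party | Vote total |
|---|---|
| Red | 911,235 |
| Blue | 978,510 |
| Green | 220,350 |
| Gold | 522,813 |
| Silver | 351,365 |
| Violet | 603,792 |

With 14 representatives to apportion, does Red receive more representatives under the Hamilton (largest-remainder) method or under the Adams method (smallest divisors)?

Hamilton: Red 4, Blue 4, Green 1, Gold 2, Silver 1, Violet 2.
Adams: Red 3, Blue 4, Green 1, Gold 2, Silver 2, Violet 2.
Red gets 4 under Hamilton and 3 under Adams.

Hamilton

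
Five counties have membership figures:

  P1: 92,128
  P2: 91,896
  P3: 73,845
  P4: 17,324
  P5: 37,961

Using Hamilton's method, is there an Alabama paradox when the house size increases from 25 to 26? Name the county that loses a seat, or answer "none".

P4

At 25 seats: P1 7, P2 7, P3 6, P4 2, P5 3.
At 26 seats: P1 8, P2 8, P3 6, P4 1, P5 3.
P4 drops from 2 to 1.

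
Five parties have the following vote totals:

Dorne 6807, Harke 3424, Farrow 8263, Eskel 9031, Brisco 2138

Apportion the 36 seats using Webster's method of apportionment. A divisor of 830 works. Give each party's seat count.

With modified divisor 830: modified quotas Dorne 8.201, Harke 4.125, Farrow 9.955, Eskel 10.881, Brisco 2.576.
Rounding to the nearest integer: Dorne 8, Harke 4, Farrow 10, Eskel 11, Brisco 3 (total 36).

Dorne=8, Harke=4, Farrow=10, Eskel=11, Brisco=3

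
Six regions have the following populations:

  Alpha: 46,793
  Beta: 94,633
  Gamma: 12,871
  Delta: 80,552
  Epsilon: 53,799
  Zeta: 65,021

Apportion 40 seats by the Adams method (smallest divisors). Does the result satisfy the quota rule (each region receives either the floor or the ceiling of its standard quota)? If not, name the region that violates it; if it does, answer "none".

none

Standard quotas: Alpha 5.292, Beta 10.703, Gamma 1.456, Delta 9.110, Epsilon 6.085, Zeta 7.354.
Adams allocation: Alpha 5, Beta 11, Gamma 2, Delta 9, Epsilon 6, Zeta 7.
Every allocation lies between the lower and upper quota.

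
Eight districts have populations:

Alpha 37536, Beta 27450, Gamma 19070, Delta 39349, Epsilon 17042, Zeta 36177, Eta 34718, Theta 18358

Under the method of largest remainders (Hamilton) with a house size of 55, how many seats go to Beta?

7

The standard divisor is 229700/55 ≈ 4176.364.
Standard quotas: Alpha 8.9877, Beta 6.5727, Gamma 4.5662, Delta 9.4218, Epsilon 4.0806, Zeta 8.6623, Eta 8.3130, Theta 4.3957.
Lower quotas: Alpha 8, Beta 6, Gamma 4, Delta 9, Epsilon 4, Zeta 8, Eta 8, Theta 4 (sum 51, leaving 4 seats).
Remainders in descending order: Alpha 0.9877, Zeta 0.6623, Beta 0.5727, Gamma 0.5662, Delta 0.4218, Theta 0.3957, Eta 0.3130, Epsilon 0.0806.
Largest remainders: Alpha, Zeta, Beta, Gamma receive the extra seats.
Beta receives 7.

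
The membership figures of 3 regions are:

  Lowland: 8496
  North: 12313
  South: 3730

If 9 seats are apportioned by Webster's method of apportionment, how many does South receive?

1

Standard divisor 24539/9 ≈ 2726.556; standard quotas: Lowland 3.116, North 4.516, South 1.368.
Rounding to the nearest integer gives Lowland 3, North 5, South 1 — total 9, matching the house size, so no adjustment is needed.
South receives 1.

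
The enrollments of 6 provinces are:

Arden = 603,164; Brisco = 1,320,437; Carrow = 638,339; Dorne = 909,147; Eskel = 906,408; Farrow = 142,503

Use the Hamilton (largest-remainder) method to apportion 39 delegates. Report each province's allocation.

Standard divisor: 4519998 ÷ 39 ≈ 115897.385.
Standard quotas: Arden 5.2043, Brisco 11.3932, Carrow 5.5078, Dorne 7.8444, Eskel 7.8208, Farrow 1.2296.
Lower quotas: Arden 5, Brisco 11, Carrow 5, Dorne 7, Eskel 7, Farrow 1 (sum 36, leaving 3 seats).
Remainders in descending order: Dorne 0.8444, Eskel 0.8208, Carrow 0.5078, Brisco 0.3932, Farrow 0.2296, Arden 0.2043.
The surplus seats go to Dorne, Eskel, Carrow.

Arden=5, Brisco=11, Carrow=6, Dorne=8, Eskel=8, Farrow=1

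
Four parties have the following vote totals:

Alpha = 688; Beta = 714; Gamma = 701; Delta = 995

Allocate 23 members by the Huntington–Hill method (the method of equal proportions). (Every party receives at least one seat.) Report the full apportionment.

With divisor 132: modified quotas Alpha 5.212, Beta 5.409, Gamma 5.311, Delta 7.538.
Geometric-mean thresholds: Alpha √(5·6)=5.477, Beta √(5·6)=5.477, Gamma √(5·6)=5.477, Delta √(7·8)=7.483.
Each quota rounded against its threshold gives Alpha 5, Beta 5, Gamma 5, Delta 8 (total 23).

Alpha 5, Beta 5, Gamma 5, Delta 8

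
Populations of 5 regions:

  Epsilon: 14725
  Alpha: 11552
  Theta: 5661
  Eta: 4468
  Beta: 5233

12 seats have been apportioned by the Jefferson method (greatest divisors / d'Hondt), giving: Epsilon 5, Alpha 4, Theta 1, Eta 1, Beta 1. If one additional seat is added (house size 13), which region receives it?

Theta

Priority for the next seat is population ÷ (current seats + 1).
Priorities: Epsilon 2454.167, Alpha 2310.400, Theta 2830.500, Eta 2234.000, Beta 2616.500.
Highest priority: Theta.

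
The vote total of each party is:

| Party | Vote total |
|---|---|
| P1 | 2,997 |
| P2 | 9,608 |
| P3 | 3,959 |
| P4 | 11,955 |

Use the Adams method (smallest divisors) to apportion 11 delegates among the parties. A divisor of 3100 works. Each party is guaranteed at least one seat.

With modified divisor 3100: modified quotas P1 0.967, P2 3.099, P3 1.277, P4 3.856.
Rounding up: P1 1, P2 4, P3 2, P4 4 (total 11).

P1: 1, P2: 4, P3: 2, P4: 4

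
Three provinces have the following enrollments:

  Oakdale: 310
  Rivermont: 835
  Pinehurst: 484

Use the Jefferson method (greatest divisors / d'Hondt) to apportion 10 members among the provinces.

Standard divisor 1629/10 ≈ 162.9; standard quotas: Oakdale 1.903, Rivermont 5.126, Pinehurst 2.971.
Rounding down gives 1, 5, 2 = 8 seats, so the divisor must be adjusted.
With modified divisor 150: modified quotas Oakdale 2.067, Rivermont 5.567, Pinehurst 3.227.
Rounding down: Oakdale 2, Rivermont 5, Pinehurst 3 (total 10).

Oakdale 2; Rivermont 5; Pinehurst 3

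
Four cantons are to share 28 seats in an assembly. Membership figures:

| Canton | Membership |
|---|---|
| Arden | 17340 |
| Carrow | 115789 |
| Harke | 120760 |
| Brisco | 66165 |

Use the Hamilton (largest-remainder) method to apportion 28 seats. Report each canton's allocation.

Arden: 1, Carrow: 10, Harke: 11, Brisco: 6

The standard divisor is 320054/28 ≈ 11430.5.
Standard quotas: Arden 1.5170, Carrow 10.1298, Harke 10.5647, Brisco 5.7885.
Lower quotas: Arden 1, Carrow 10, Harke 10, Brisco 5 (sum 26, leaving 2 seats).
Remainders in descending order: Brisco 0.7885, Harke 0.5647, Arden 0.5170, Carrow 0.1298.
Largest remainders: Brisco, Harke receive the extra seats.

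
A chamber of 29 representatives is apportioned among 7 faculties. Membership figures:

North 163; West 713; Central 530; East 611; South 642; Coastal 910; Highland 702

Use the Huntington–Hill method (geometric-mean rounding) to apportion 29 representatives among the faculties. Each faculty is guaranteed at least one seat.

With divisor 148: modified quotas North 1.101, West 4.818, Central 3.581, East 4.128, South 4.338, Coastal 6.149, Highland 4.743.
Geometric-mean thresholds: North √(1·2)=1.414, West √(4·5)=4.472, Central √(3·4)=3.464, East √(4·5)=4.472, South √(4·5)=4.472, Coastal √(6·7)=6.481, Highland √(4·5)=4.472.
Each quota rounded against its threshold gives North 1, West 5, Central 4, East 4, South 4, Coastal 6, Highland 5 (total 29).

North 1; West 5; Central 4; East 4; South 4; Coastal 6; Highland 5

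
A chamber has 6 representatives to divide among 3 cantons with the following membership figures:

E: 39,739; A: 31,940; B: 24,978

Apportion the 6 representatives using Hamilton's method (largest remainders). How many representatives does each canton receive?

E 2; A 2; B 2

The standard divisor is 96657/6 ≈ 16109.5.
Standard quotas: E 2.4668, A 1.9827, B 1.5505.
Lower quotas: E 2, A 1, B 1 (sum 4, leaving 2 seats).
Remainders in descending order: A 0.9827, B 0.5505, E 0.4668.
Largest remainders: A, B receive the extra seats.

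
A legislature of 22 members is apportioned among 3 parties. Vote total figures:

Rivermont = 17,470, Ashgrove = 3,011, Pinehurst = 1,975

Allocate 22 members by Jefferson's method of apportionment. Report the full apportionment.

Standard divisor 22456/22 ≈ 1020.727; standard quotas: Rivermont 17.115, Ashgrove 2.950, Pinehurst 1.935.
Rounding down gives 17, 2, 1 = 20 seats, so the divisor must be adjusted.
With modified divisor 975.64: modified quotas Rivermont 17.906, Ashgrove 3.086, Pinehurst 2.024.
Rounding down: Rivermont 17, Ashgrove 3, Pinehurst 2 (total 22).

Rivermont: 17; Ashgrove: 3; Pinehurst: 2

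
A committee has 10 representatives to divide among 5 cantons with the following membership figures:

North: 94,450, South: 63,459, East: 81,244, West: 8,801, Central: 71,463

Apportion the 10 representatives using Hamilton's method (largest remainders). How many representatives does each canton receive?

North 3; South 2; East 3; West 0; Central 2

Total 319417; standard divisor 319417/10 ≈ 31941.7.
Standard quotas: North 2.9569, South 1.9867, East 2.5435, West 0.2755, Central 2.2373.
Lower quotas: North 2, South 1, East 2, West 0, Central 2 (sum 7, leaving 3 seats).
Remainders in descending order: South 0.9867, North 0.9569, East 0.5435, West 0.2755, Central 0.2373.
Largest remainders: South, North, East receive the extra seats.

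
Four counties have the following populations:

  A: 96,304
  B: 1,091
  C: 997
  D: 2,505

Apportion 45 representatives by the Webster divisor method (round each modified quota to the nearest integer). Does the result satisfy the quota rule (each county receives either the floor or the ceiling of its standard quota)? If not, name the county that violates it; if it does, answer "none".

A

Standard quotas: A 42.952, B 0.487, C 0.445, D 1.117.
Webster allocation: A 44, B 0, C 0, D 1.
A has quota 42.952 (lower 42, upper 43) but receives 44 — outside the quota interval.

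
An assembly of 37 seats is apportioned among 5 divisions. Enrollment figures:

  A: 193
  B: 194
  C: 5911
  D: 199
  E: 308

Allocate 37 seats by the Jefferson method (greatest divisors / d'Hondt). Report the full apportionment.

Standard divisor 6805/37 ≈ 183.919; standard quotas: A 1.049, B 1.055, C 32.139, D 1.082, E 1.675.
Rounding down gives 1, 1, 32, 1, 1 = 36 seats, so the divisor must be adjusted.
With modified divisor 176: modified quotas A 1.097, B 1.102, C 33.585, D 1.131, E 1.750.
Rounding down: A 1, B 1, C 33, D 1, E 1 (total 37).

A: 1; B: 1; C: 33; D: 1; E: 1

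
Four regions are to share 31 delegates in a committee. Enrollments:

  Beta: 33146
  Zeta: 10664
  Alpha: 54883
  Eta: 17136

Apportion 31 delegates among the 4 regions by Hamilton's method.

Beta: 9, Zeta: 3, Alpha: 15, Eta: 4

Standard divisor: 115829 ÷ 31 ≈ 3736.419.
Standard quotas: Beta 8.8711, Zeta 2.8541, Alpha 14.6887, Eta 4.5862.
Lower quotas: Beta 8, Zeta 2, Alpha 14, Eta 4 (sum 28, leaving 3 seats).
Remainders in descending order: Beta 0.8711, Zeta 0.8541, Alpha 0.6887, Eta 0.5862.
The surplus seats go to Beta, Zeta, Alpha.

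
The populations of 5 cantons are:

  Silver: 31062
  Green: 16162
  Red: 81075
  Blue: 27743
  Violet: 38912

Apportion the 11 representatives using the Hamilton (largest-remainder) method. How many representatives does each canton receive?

Standard divisor: 194954 ÷ 11 ≈ 17723.091.
Standard quotas: Silver 1.7526, Green 0.9119, Red 4.5745, Blue 1.5654, Violet 2.1956.
Lower quotas: Silver 1, Green 0, Red 4, Blue 1, Violet 2 (sum 8, leaving 3 seats).
Remainders in descending order: Green 0.9119, Silver 0.7526, Red 0.5745, Blue 0.5654, Violet 0.1956.
Largest remainders: Green, Silver, Red receive the extra seats.

Silver=2, Green=1, Red=5, Blue=1, Violet=2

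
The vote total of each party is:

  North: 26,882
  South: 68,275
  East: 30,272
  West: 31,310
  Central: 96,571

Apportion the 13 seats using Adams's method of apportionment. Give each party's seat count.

North: 2, South: 3, East: 2, West: 2, Central: 4

Standard divisor 253310/13 ≈ 19485.385; standard quotas: North 1.380, South 3.504, East 1.554, West 1.607, Central 4.956.
Rounding up gives 2, 4, 2, 2, 5 = 15 seats, so the divisor must be adjusted.
With modified divisor 25500: modified quotas North 1.054, South 2.677, East 1.187, West 1.228, Central 3.787.
Rounding up: North 2, South 3, East 2, West 2, Central 4 (total 13).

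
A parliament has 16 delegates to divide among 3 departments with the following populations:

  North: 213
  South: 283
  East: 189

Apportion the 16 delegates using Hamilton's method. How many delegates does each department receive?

North 5; South 7; East 4

Total 685; standard divisor 685/16 ≈ 42.812.
Standard quotas: North 4.975, South 6.610, East 4.415.
Lower quotas: North 4, South 6, East 4 (sum 14, leaving 2 seats).
Remainders in descending order: North 0.975, South 0.610, East 0.415.
Largest remainders: North, South receive the extra seats.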